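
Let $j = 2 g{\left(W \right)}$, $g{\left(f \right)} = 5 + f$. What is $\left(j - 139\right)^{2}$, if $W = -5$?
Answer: $19321$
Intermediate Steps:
$j = 0$ ($j = 2 \left(5 - 5\right) = 2 \cdot 0 = 0$)
$\left(j - 139\right)^{2} = \left(0 - 139\right)^{2} = \left(-139\right)^{2} = 19321$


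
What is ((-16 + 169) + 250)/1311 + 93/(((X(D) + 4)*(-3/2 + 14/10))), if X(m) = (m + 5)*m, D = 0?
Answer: -608809/2622 ≈ -232.19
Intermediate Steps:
X(m) = m*(5 + m) (X(m) = (5 + m)*m = m*(5 + m))
((-16 + 169) + 250)/1311 + 93/(((X(D) + 4)*(-3/2 + 14/10))) = ((-16 + 169) + 250)/1311 + 93/(((0*(5 + 0) + 4)*(-3/2 + 14/10))) = (153 + 250)*(1/1311) + 93/(((0*5 + 4)*(-3*½ + 14*(⅒)))) = 403*(1/1311) + 93/(((0 + 4)*(-3/2 + 7/5))) = 403/1311 + 93/((4*(-⅒))) = 403/1311 + 93/(-⅖) = 403/1311 + 93*(-5/2) = 403/1311 - 465/2 = -608809/2622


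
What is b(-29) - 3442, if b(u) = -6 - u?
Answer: -3419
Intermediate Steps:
b(-29) - 3442 = (-6 - 1*(-29)) - 3442 = (-6 + 29) - 3442 = 23 - 3442 = -3419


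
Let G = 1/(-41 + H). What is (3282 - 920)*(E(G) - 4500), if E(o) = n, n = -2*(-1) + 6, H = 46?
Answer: -10610104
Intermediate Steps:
n = 8 (n = 2 + 6 = 8)
G = ⅕ (G = 1/(-41 + 46) = 1/5 = ⅕ ≈ 0.20000)
E(o) = 8
(3282 - 920)*(E(G) - 4500) = (3282 - 920)*(8 - 4500) = 2362*(-4492) = -10610104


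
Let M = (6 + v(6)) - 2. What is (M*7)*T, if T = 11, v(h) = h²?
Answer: 3080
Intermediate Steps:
M = 40 (M = (6 + 6²) - 2 = (6 + 36) - 2 = 42 - 2 = 40)
(M*7)*T = (40*7)*11 = 280*11 = 3080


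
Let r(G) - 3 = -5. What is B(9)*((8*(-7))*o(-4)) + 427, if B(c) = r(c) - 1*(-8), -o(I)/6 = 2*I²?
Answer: 64939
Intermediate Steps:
r(G) = -2 (r(G) = 3 - 5 = -2)
o(I) = -12*I²
B(c) = 6 (B(c) = -2 - 1*(-8) = -2 + 8 = 6)
B(9)*((8*(-7))*o(-4)) + 427 = 6*((8*(-7))*(-12*(-4)²)) + 427 = 6*(-(-672)*16) + 427 = 6*(-56*(-192)) + 427 = 6*10752 + 427 = 64512 + 427 = 64939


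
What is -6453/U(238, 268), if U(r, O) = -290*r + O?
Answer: 6453/68752 ≈ 0.093859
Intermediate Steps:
U(r, O) = O - 290*r
-6453/U(238, 268) = -6453/(268 - 290*238) = -6453/(268 - 69020) = -6453/(-68752) = -6453*(-1/68752) = 6453/68752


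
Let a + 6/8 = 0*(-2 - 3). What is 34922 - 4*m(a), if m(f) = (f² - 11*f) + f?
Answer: 139559/4 ≈ 34890.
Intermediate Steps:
a = -¾ (a = -¾ + 0*(-2 - 3) = -¾ + 0*(-5) = -¾ + 0 = -¾ ≈ -0.75000)
m(f) = f² - 10*f
34922 - 4*m(a) = 34922 - 4*(-3*(-10 - ¾)/4) = 34922 - 4*(-¾*(-43/4)) = 34922 - 4*129/16 = 34922 - 1*129/4 = 34922 - 129/4 = 139559/4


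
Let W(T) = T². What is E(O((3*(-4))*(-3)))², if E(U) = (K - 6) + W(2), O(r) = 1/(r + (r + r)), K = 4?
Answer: 4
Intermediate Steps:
O(r) = 1/(3*r) (O(r) = 1/(r + 2*r) = 1/(3*r))
E(U) = 2 (E(U) = (4 - 6) + 2² = -2 + 4 = 2)
E(O((3*(-4))*(-3)))² = 2² = 4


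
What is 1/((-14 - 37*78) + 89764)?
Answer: 1/86864 ≈ 1.1512e-5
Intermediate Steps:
1/((-14 - 37*78) + 89764) = 1/((-14 - 2886) + 89764) = 1/(-2900 + 89764) = 1/86864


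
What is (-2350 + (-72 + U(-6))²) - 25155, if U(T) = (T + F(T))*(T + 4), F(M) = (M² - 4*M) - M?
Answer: 9359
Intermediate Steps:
F(M) = M² - 5*M
U(T) = (4 + T)*(T + T*(-5 + T)) (U(T) = (T + T*(-5 + T))*(T + 4) = (T + T*(-5 + T))*(4 + T) = (4 + T)*(T + T*(-5 + T)))
(-2350 + (-72 + U(-6))²) - 25155 = (-2350 + (-72 - 6*(-16 + (-6)²))²) - 25155 = (-2350 + (-72 - 6*(-16 + 36))²) - 25155 = (-2350 + (-72 - 6*20)²) - 25155 = (-2350 + (-72 - 120)²) - 25155 = (-2350 + (-192)²) - 25155 = (-2350 + 36864) - 25155 = 34514 - 25155 = 9359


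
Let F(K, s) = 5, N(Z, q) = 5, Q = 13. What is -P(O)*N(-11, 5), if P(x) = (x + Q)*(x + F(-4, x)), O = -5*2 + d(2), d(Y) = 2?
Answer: 75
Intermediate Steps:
O = -8 (O = -5*2 + 2 = -1*10 + 2 = -10 + 2 = -8)
P(x) = (5 + x)*(13 + x) (P(x) = (x + 13)*(x + 5) = (13 + x)*(5 + x) = (5 + x)*(13 + x))
-P(O)*N(-11, 5) = -(65 + (-8)² + 18*(-8))*5 = -(65 + 64 - 144)*5 = -(-15)*5 = -1*(-75) = 75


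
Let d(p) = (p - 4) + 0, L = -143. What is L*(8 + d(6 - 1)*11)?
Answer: -2717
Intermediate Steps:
d(p) = -4 + p (d(p) = (-4 + p) + 0 = -4 + p)
L*(8 + d(6 - 1)*11) = -143*(8 + (-4 + (6 - 1))*11) = -143*(8 + (-4 + 5)*11) = -143*(8 + 1*11) = -143*(8 + 11) = -143*19 = -2717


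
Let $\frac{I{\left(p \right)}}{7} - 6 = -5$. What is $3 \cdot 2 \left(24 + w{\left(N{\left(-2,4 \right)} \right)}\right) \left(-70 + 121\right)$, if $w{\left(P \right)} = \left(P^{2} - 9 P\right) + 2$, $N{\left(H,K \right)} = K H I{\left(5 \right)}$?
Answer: $1121796$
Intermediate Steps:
$I{\left(p \right)} = 7$ ($I{\left(p \right)} = 42 + 7 \left(-5\right) = 42 - 35 = 7$)
$N{\left(H,K \right)} = 7 H K$ ($N{\left(H,K \right)} = K H 7 = H K 7 = 7 H K$)
$w{\left(P \right)} = 2 + P^{2} - 9 P$
$3 \cdot 2 \left(24 + w{\left(N{\left(-2,4 \right)} \right)}\right) \left(-70 + 121\right) = 3 \cdot 2 \left(24 + \left(2 + \left(7 \left(-2\right) 4\right)^{2} - 9 \cdot 7 \left(-2\right) 4\right)\right) \left(-70 + 121\right) = 6 \left(24 + \left(2 + \left(-56\right)^{2} - -504\right)\right) 51 = 6 \left(24 + \left(2 + 3136 + 504\right)\right) 51 = 6 \left(24 + 3642\right) 51 = 6 \cdot 3666 \cdot 51 = 6 \cdot 186966 = 1121796$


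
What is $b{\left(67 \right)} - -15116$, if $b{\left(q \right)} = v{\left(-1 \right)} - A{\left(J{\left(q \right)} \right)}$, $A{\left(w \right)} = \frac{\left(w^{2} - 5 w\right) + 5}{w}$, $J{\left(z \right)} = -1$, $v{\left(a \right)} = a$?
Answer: $15126$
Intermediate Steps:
$A{\left(w \right)} = \frac{5 + w^{2} - 5 w}{w}$
$b{\left(q \right)} = 10$ ($b{\left(q \right)} = -1 - \left(-5 - 1 + \frac{5}{-1}\right) = -1 - \left(-5 - 1 + 5 \left(-1\right)\right) = -1 - \left(-5 - 1 - 5\right) = -1 - -11 = -1 + 11 = 10$)
$b{\left(67 \right)} - -15116 = 10 - -15116 = 10 + 15116 = 15126$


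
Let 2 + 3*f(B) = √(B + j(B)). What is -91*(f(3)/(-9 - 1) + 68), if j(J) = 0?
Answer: -92911/15 + 91*√3/30 ≈ -6188.8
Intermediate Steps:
f(B) = -⅔ + √B/3 (f(B) = -⅔ + √(B + 0)/3 = -⅔ + √B/3)
-91*(f(3)/(-9 - 1) + 68) = -91*((-⅔ + √3/3)/(-9 - 1) + 68) = -91*((-⅔ + √3/3)/(-10) + 68) = -91*(-(-⅔ + √3/3)/10 + 68) = -91*((1/15 - √3/30) + 68) = -91*(1021/15 - √3/30) = -92911/15 + 91*√3/30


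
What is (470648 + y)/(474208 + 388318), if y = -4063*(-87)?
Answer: 824129/862526 ≈ 0.95548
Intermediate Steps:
y = 353481
(470648 + y)/(474208 + 388318) = (470648 + 353481)/(474208 + 388318) = 824129/862526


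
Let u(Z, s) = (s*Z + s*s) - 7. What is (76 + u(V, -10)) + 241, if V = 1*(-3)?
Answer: 440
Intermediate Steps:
V = -3
u(Z, s) = -7 + s**2 + Z*s (u(Z, s) = (Z*s + s**2) - 7 = (s**2 + Z*s) - 7 = -7 + s**2 + Z*s)
(76 + u(V, -10)) + 241 = (76 + (-7 + (-10)**2 - 3*(-10))) + 241 = (76 + (-7 + 100 + 30)) + 241 = (76 + 123) + 241 = 199 + 241 = 440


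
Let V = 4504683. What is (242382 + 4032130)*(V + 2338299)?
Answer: 29250408674784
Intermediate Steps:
(242382 + 4032130)*(V + 2338299) = (242382 + 4032130)*(4504683 + 2338299) = 4274512*6842982 = 29250408674784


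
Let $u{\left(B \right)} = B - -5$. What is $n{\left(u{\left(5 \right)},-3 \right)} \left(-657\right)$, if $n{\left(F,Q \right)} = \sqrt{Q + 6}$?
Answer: $- 657 \sqrt{3} \approx -1138.0$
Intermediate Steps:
$u{\left(B \right)} = 5 + B$ ($u{\left(B \right)} = B + 5 = 5 + B$)
$n{\left(F,Q \right)} = \sqrt{6 + Q}$
$n{\left(u{\left(5 \right)},-3 \right)} \left(-657\right) = \sqrt{6 - 3} \left(-657\right) = \sqrt{3} \left(-657\right) = - 657 \sqrt{3}$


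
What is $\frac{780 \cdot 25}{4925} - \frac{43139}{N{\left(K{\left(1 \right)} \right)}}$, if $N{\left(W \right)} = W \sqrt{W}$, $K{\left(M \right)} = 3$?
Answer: $\frac{780}{197} - \frac{43139 \sqrt{3}}{9} \approx -8298.1$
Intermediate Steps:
$N{\left(W \right)} = W^{\frac{3}{2}}$
$\frac{780 \cdot 25}{4925} - \frac{43139}{N{\left(K{\left(1 \right)} \right)}} = \frac{780 \cdot 25}{4925} - \frac{43139}{3^{\frac{3}{2}}} = 19500 \cdot \frac{1}{4925} - \frac{43139}{3 \sqrt{3}} = \frac{780}{197} - 43139 \frac{\sqrt{3}}{9} = \frac{780}{197} - \frac{43139 \sqrt{3}}{9}$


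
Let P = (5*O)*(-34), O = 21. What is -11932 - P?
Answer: -8362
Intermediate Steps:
P = -3570 (P = (5*21)*(-34) = 105*(-34) = -3570)
-11932 - P = -11932 - 1*(-3570) = -11932 + 3570 = -8362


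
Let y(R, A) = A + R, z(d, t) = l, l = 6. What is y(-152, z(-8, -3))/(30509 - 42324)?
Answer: 146/11815 ≈ 0.012357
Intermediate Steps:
z(d, t) = 6
y(-152, z(-8, -3))/(30509 - 42324) = (6 - 152)/(30509 - 42324) = -146/(-11815) = -146*(-1/11815) = 146/11815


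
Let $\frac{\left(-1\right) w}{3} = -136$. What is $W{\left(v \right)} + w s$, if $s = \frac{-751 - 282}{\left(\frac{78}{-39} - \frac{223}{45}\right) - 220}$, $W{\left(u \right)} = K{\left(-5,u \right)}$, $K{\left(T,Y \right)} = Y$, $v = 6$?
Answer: $\frac{19027158}{10213} \approx 1863.0$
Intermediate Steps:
$w = 408$ ($w = \left(-3\right) \left(-136\right) = 408$)
$W{\left(u \right)} = u$
$s = \frac{46485}{10213}$ ($s = - \frac{1033}{\left(78 \left(- \frac{1}{39}\right) - \frac{223}{45}\right) - 220} = - \frac{1033}{\left(-2 - \frac{223}{45}\right) - 220} = - \frac{1033}{- \frac{313}{45} - 220} = - \frac{1033}{- \frac{10213}{45}} = \left(-1033\right) \left(- \frac{45}{10213}\right) = \frac{46485}{10213} \approx 4.5516$)
$W{\left(v \right)} + w s = 6 + 408 \cdot \frac{46485}{10213} = 6 + \frac{18965880}{10213} = \frac{19027158}{10213}$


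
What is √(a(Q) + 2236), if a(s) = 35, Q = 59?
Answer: √2271 ≈ 47.655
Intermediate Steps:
√(a(Q) + 2236) = √(35 + 2236) = √2271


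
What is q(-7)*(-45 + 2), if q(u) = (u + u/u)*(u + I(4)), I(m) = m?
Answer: -774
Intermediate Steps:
q(u) = (1 + u)*(4 + u) (q(u) = (u + u/u)*(u + 4) = (u + 1)*(4 + u) = (1 + u)*(4 + u))
q(-7)*(-45 + 2) = (4 + (-7)**2 + 5*(-7))*(-45 + 2) = (4 + 49 - 35)*(-43) = 18*(-43) = -774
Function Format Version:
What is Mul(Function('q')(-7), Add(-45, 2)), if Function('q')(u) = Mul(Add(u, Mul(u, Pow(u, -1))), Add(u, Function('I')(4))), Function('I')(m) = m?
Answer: -774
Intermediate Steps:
Function('q')(u) = Mul(Add(1, u), Add(4, u)) (Function('q')(u) = Mul(Add(u, Mul(u, Pow(u, -1))), Add(u, 4)) = Mul(Add(u, 1), Add(4, u)) = Mul(Add(1, u), Add(4, u)))
Mul(Function('q')(-7), Add(-45, 2)) = Mul(Add(4, Pow(-7, 2), Mul(5, -7)), Add(-45, 2)) = Mul(Add(4, 49, -35), -43) = Mul(18, -43) = -774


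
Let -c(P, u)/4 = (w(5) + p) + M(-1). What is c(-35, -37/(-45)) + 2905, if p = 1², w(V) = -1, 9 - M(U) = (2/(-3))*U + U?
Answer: 8603/3 ≈ 2867.7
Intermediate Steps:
M(U) = 9 - U/3 (M(U) = 9 - ((2/(-3))*U + U) = 9 - ((2*(-⅓))*U + U) = 9 - (-2*U/3 + U) = 9 - U/3)
p = 1
c(P, u) = -112/3 (c(P, u) = -4*((-1 + 1) + (9 - ⅓*(-1))) = -4*(0 + (9 + ⅓)) = -4*(0 + 28/3) = -4*28/3 = -112/3)
c(-35, -37/(-45)) + 2905 = -112/3 + 2905 = 8603/3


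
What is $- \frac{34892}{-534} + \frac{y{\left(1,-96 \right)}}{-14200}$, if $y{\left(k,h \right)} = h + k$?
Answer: $\frac{49551713}{758280} \approx 65.348$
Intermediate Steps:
$- \frac{34892}{-534} + \frac{y{\left(1,-96 \right)}}{-14200} = - \frac{34892}{-534} + \frac{-96 + 1}{-14200} = \left(-34892\right) \left(- \frac{1}{534}\right) - - \frac{19}{2840} = \frac{17446}{267} + \frac{19}{2840} = \frac{49551713}{758280}$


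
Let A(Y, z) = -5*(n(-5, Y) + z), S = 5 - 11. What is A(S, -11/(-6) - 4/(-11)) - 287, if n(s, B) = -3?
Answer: -18677/66 ≈ -282.98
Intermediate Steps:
S = -6
A(Y, z) = 15 - 5*z (A(Y, z) = -5*(-3 + z) = 15 - 5*z)
A(S, -11/(-6) - 4/(-11)) - 287 = (15 - 5*(-11/(-6) - 4/(-11))) - 287 = (15 - 5*(-11*(-⅙) - 4*(-1/11))) - 287 = (15 - 5*(11/6 + 4/11)) - 287 = (15 - 5*145/66) - 287 = (15 - 725/66) - 287 = 265/66 - 287 = -18677/66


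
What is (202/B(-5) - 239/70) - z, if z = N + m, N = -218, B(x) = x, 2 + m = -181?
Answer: 25003/70 ≈ 357.19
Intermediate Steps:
m = -183 (m = -2 - 181 = -183)
z = -401 (z = -218 - 183 = -401)
(202/B(-5) - 239/70) - z = (202/(-5) - 239/70) - 1*(-401) = (202*(-⅕) - 239*1/70) + 401 = (-202/5 - 239/70) + 401 = -3067/70 + 401 = 25003/70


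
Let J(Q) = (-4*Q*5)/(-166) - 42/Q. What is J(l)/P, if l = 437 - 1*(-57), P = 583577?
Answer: 1218437/11963912077 ≈ 0.00010184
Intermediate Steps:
l = 494 (l = 437 + 57 = 494)
J(Q) = -42/Q + 10*Q/83 (J(Q) = -20*Q*(-1/166) - 42/Q = 10*Q/83 - 42/Q = -42/Q + 10*Q/83)
J(l)/P = (-42/494 + (10/83)*494)/583577 = (-42*1/494 + 4940/83)*(1/583577) = (-21/247 + 4940/83)*(1/583577) = (1218437/20501)*(1/583577) = 1218437/11963912077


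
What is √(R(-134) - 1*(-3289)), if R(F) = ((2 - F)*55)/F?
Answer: √14513741/67 ≈ 56.861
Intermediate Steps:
R(F) = (110 - 55*F)/F
√(R(-134) - 1*(-3289)) = √((-55 + 110/(-134)) - 1*(-3289)) = √((-55 + 110*(-1/134)) + 3289) = √((-55 - 55/67) + 3289) = √(-3740/67 + 3289) = √(216623/67) = √14513741/67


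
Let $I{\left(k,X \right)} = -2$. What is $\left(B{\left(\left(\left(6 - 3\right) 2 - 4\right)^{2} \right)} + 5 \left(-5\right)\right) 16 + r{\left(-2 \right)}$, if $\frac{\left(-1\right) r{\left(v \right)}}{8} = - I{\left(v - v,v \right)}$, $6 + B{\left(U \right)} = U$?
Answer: $-448$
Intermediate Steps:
$B{\left(U \right)} = -6 + U$
$r{\left(v \right)} = -16$ ($r{\left(v \right)} = - 8 \left(\left(-1\right) \left(-2\right)\right) = \left(-8\right) 2 = -16$)
$\left(B{\left(\left(\left(6 - 3\right) 2 - 4\right)^{2} \right)} + 5 \left(-5\right)\right) 16 + r{\left(-2 \right)} = \left(\left(-6 + \left(\left(6 - 3\right) 2 - 4\right)^{2}\right) + 5 \left(-5\right)\right) 16 - 16 = \left(\left(-6 + \left(3 \cdot 2 - 4\right)^{2}\right) - 25\right) 16 - 16 = \left(\left(-6 + \left(6 - 4\right)^{2}\right) - 25\right) 16 - 16 = \left(\left(-6 + 2^{2}\right) - 25\right) 16 - 16 = \left(\left(-6 + 4\right) - 25\right) 16 - 16 = \left(-2 - 25\right) 16 - 16 = \left(-27\right) 16 - 16 = -432 - 16 = -448$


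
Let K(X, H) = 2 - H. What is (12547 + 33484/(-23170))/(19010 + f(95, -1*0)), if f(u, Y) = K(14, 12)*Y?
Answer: 145340253/220230850 ≈ 0.65994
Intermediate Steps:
f(u, Y) = -10*Y (f(u, Y) = (2 - 1*12)*Y = (2 - 12)*Y = -10*Y)
(12547 + 33484/(-23170))/(19010 + f(95, -1*0)) = (12547 + 33484/(-23170))/(19010 - (-10)*0) = (12547 + 33484*(-1/23170))/(19010 - 10*0) = (12547 - 16742/11585)/(19010 + 0) = (145340253/11585)/19010 = (145340253/11585)*(1/19010) = 145340253/220230850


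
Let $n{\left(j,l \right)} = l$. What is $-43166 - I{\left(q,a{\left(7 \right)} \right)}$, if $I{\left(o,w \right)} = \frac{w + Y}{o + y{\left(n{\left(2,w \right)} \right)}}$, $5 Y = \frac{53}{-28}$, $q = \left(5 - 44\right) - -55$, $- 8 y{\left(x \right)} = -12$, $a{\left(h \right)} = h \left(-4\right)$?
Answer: $- \frac{105752727}{2450} \approx -43164.0$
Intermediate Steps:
$a{\left(h \right)} = - 4 h$
$y{\left(x \right)} = \frac{3}{2}$ ($y{\left(x \right)} = \left(- \frac{1}{8}\right) \left(-12\right) = \frac{3}{2}$)
$q = 16$ ($q = \left(5 - 44\right) + 55 = -39 + 55 = 16$)
$Y = - \frac{53}{140}$ ($Y = \frac{53 \frac{1}{-28}}{5} = \frac{53 \left(- \frac{1}{28}\right)}{5} = \frac{1}{5} \left(- \frac{53}{28}\right) = - \frac{53}{140} \approx -0.37857$)
$I{\left(o,w \right)} = \frac{- \frac{53}{140} + w}{\frac{3}{2} + o}$ ($I{\left(o,w \right)} = \frac{w - \frac{53}{140}}{o + \frac{3}{2}} = \frac{- \frac{53}{140} + w}{\frac{3}{2} + o}$)
$-43166 - I{\left(q,a{\left(7 \right)} \right)} = -43166 - \frac{-53 + 140 \left(\left(-4\right) 7\right)}{70 \left(3 + 2 \cdot 16\right)} = -43166 - \frac{-53 + 140 \left(-28\right)}{70 \left(3 + 32\right)} = -43166 - \frac{-53 - 3920}{70 \cdot 35} = -43166 - \frac{1}{70} \cdot \frac{1}{35} \left(-3973\right) = -43166 - - \frac{3973}{2450} = -43166 + \frac{3973}{2450} = - \frac{105752727}{2450}$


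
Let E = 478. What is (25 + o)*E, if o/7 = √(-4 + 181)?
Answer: 11950 + 3346*√177 ≈ 56466.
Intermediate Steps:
o = 7*√177 (o = 7*√(-4 + 181) = 7*√177 ≈ 93.129)
(25 + o)*E = (25 + 7*√177)*478 = 11950 + 3346*√177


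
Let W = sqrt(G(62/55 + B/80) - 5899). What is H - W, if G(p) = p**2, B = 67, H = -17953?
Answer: -17953 - I*sqrt(4565196159)/880 ≈ -17953.0 - 76.78*I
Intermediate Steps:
W = I*sqrt(4565196159)/880 (W = sqrt((62/55 + 67/80)**2 - 5899) = sqrt((1729/880)**2 - 5899) = sqrt(2989441/774400 - 5899) = sqrt(-4565196159/774400) = I*sqrt(4565196159)/880 ≈ 76.78*I)
H - W = -17953 - I*sqrt(4565196159)/880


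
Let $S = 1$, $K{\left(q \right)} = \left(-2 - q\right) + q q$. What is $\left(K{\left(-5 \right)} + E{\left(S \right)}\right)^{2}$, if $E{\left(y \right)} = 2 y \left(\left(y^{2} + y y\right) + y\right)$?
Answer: $1156$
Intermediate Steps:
$K{\left(q \right)} = -2 + q^{2} - q$ ($K{\left(q \right)} = \left(-2 - q\right) + q^{2} = -2 + q^{2} - q$)
$E{\left(y \right)} = 2 y \left(y + 2 y^{2}\right)$ ($E{\left(y \right)} = 2 y \left(\left(y^{2} + y^{2}\right) + y\right) = 2 y \left(2 y^{2} + y\right) = 2 y \left(y + 2 y^{2}\right)$)
$\left(K{\left(-5 \right)} + E{\left(S \right)}\right)^{2} = \left(\left(-2 + \left(-5\right)^{2} - -5\right) + 1^{2} \left(2 + 4 \cdot 1\right)\right)^{2} = \left(\left(-2 + 25 + 5\right) + 1 \left(2 + 4\right)\right)^{2} = \left(28 + 1 \cdot 6\right)^{2} = \left(28 + 6\right)^{2} = 34^{2} = 1156$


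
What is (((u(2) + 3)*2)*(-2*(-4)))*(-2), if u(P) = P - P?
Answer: -96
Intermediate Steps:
u(P) = 0
(((u(2) + 3)*2)*(-2*(-4)))*(-2) = (((0 + 3)*2)*(-2*(-4)))*(-2) = ((3*2)*8)*(-2) = (6*8)*(-2) = 48*(-2) = -96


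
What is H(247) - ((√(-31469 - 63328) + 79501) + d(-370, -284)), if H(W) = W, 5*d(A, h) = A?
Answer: -79180 - 3*I*√10533 ≈ -79180.0 - 307.89*I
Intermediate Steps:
d(A, h) = A/5
H(247) - ((√(-31469 - 63328) + 79501) + d(-370, -284)) = 247 - ((√(-31469 - 63328) + 79501) + (⅕)*(-370)) = 247 - ((√(-94797) + 79501) - 74) = 247 - ((3*I*√10533 + 79501) - 74) = 247 - ((79501 + 3*I*√10533) - 74) = 247 - (79427 + 3*I*√10533) = 247 + (-79427 - 3*I*√10533) = -79180 - 3*I*√10533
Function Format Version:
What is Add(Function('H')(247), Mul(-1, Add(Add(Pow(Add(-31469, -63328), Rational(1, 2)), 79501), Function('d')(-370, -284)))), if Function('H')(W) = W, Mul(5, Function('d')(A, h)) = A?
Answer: Add(-79180, Mul(-3, I, Pow(10533, Rational(1, 2)))) ≈ Add(-79180., Mul(-307.89, I))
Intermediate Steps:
Function('d')(A, h) = Mul(Rational(1, 5), A)
Add(Function('H')(247), Mul(-1, Add(Add(Pow(Add(-31469, -63328), Rational(1, 2)), 79501), Function('d')(-370, -284)))) = Add(247, Mul(-1, Add(Add(Pow(Add(-31469, -63328), Rational(1, 2)), 79501), Mul(Rational(1, 5), -370)))) = Add(247, Mul(-1, Add(Add(Pow(-94797, Rational(1, 2)), 79501), -74))) = Add(247, Mul(-1, Add(Add(Mul(3, I, Pow(10533, Rational(1, 2))), 79501), -74))) = Add(247, Mul(-1, Add(Add(79501, Mul(3, I, Pow(10533, Rational(1, 2)))), -74))) = Add(247, Mul(-1, Add(79427, Mul(3, I, Pow(10533, Rational(1, 2)))))) = Add(247, Add(-79427, Mul(-3, I, Pow(10533, Rational(1, 2))))) = Add(-79180, Mul(-3, I, Pow(10533, Rational(1, 2))))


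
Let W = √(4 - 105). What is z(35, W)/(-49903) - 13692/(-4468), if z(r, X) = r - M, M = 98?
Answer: 24412620/7963093 ≈ 3.0657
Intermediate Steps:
W = I*√101 (W = √(-101) = I*√101 ≈ 10.05*I)
z(r, X) = -98 + r (z(r, X) = r - 1*98 = r - 98 = -98 + r)
z(35, W)/(-49903) - 13692/(-4468) = (-98 + 35)/(-49903) - 13692/(-4468) = -63*(-1/49903) - 13692*(-1/4468) = 9/7129 + 3423/1117 = 24412620/7963093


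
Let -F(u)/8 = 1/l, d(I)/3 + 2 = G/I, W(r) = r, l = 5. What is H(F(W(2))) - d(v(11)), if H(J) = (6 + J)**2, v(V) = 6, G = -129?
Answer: 4493/50 ≈ 89.860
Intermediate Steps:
d(I) = -6 - 387/I (d(I) = -6 + 3*(-129/I) = -6 - 387/I)
F(u) = -8/5
H(F(W(2))) - d(v(11)) = (6 - 8/5)**2 - (-6 - 387/6) = (22/5)**2 - (-6 - 387*1/6) = 484/25 - (-6 - 129/2) = 484/25 - 1*(-141/2) = 484/25 + 141/2 = 4493/50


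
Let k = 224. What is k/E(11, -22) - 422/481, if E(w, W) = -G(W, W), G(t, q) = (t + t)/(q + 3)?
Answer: -516426/5291 ≈ -97.605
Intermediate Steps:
G(t, q) = 2*t/(3 + q) (G(t, q) = (2*t)/(3 + q) = 2*t/(3 + q))
E(w, W) = -2*W/(3 + W)
k/E(11, -22) - 422/481 = 224/((-2*(-22)/(3 - 22))) - 422/481 = 224/((-2*(-22)/(-19))) - 422*1/481 = 224/((-2*(-22)*(-1/19))) - 422/481 = 224/(-44/19) - 422/481 = 224*(-19/44) - 422/481 = -1064/11 - 422/481 = -516426/5291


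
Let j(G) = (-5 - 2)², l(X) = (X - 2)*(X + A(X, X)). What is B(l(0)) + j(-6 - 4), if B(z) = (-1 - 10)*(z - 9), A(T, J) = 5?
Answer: 258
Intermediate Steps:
l(X) = (-2 + X)*(5 + X) (l(X) = (X - 2)*(X + 5) = (-2 + X)*(5 + X))
B(z) = 99 - 11*z (B(z) = -11*(-9 + z) = 99 - 11*z)
j(G) = 49 (j(G) = (-7)² = 49)
B(l(0)) + j(-6 - 4) = (99 - 11*(-10 + 0² + 3*0)) + 49 = (99 - 11*(-10 + 0 + 0)) + 49 = (99 - 11*(-10)) + 49 = (99 + 110) + 49 = 209 + 49 = 258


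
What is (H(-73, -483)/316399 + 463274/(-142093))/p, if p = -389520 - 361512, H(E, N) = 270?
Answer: 2616804736/602945697714579 ≈ 4.3400e-6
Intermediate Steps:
p = -751032
(H(-73, -483)/316399 + 463274/(-142093))/p = (270/316399 + 463274/(-142093))/(-751032) = (270*(1/316399) + 463274*(-1/142093))*(-1/751032) = (270/316399 - 66182/20299)*(-1/751032) = -20934437888/6422583301*(-1/751032) = 2616804736/602945697714579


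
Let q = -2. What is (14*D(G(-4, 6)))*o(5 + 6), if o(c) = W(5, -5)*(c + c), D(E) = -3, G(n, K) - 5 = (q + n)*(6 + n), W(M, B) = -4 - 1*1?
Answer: 4620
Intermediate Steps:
W(M, B) = -5 (W(M, B) = -4 - 1 = -5)
G(n, K) = 5 + (-2 + n)*(6 + n)
o(c) = -10*c (o(c) = -5*(c + c) = -10*c)
(14*D(G(-4, 6)))*o(5 + 6) = (14*(-3))*(-10*(5 + 6)) = -(-420)*11 = -42*(-110) = 4620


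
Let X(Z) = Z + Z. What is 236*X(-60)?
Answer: -28320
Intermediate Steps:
X(Z) = 2*Z
236*X(-60) = 236*(2*(-60)) = 236*(-120) = -28320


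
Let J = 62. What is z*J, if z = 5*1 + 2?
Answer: 434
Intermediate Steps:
z = 7 (z = 5 + 2 = 7)
z*J = 7*62 = 434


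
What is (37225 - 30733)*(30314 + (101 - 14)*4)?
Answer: 199057704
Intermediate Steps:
(37225 - 30733)*(30314 + (101 - 14)*4) = 6492*(30314 + 87*4) = 6492*(30314 + 348) = 6492*30662 = 199057704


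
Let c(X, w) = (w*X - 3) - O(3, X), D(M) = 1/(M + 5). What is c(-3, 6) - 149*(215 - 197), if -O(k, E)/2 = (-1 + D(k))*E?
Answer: -10791/4 ≈ -2697.8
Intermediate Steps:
D(M) = 1/(5 + M)
O(k, E) = -2*E*(-1 + 1/(5 + k)) (O(k, E) = -2*(-1 + 1/(5 + k))*E = -2*E*(-1 + 1/(5 + k)))
c(X, w) = -3 - 7*X/4 + X*w (c(X, w) = (w*X - 3) - 2*X*(4 + 3)/(5 + 3) = (X*w - 3) - 2*X*7/8 = (-3 + X*w) - 2*X*7/8 = (-3 + X*w) - 7*X/4 = -3 - 7*X/4 + X*w)
c(-3, 6) - 149*(215 - 197) = (-3 - 7/4*(-3) - 3*6) - 149*(215 - 197) = (-3 + 21/4 - 18) - 149*18 = -63/4 - 2682 = -10791/4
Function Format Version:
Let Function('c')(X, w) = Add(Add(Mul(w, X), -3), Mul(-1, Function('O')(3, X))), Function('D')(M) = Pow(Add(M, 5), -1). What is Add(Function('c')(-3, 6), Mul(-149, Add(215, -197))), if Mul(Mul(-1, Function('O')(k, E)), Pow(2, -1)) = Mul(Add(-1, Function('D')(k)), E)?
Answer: Rational(-10791, 4) ≈ -2697.8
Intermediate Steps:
Function('D')(M) = Pow(Add(5, M), -1)
Function('O')(k, E) = Mul(-2, E, Add(-1, Pow(Add(5, k), -1))) (Function('O')(k, E) = Mul(-2, Mul(Add(-1, Pow(Add(5, k), -1)), E)) = Mul(-2, Mul(E, Add(-1, Pow(Add(5, k), -1)))) = Mul(-2, E, Add(-1, Pow(Add(5, k), -1))))
Function('c')(X, w) = Add(-3, Mul(Rational(-7, 4), X), Mul(X, w)) (Function('c')(X, w) = Add(Add(Mul(w, X), -3), Mul(-1, Mul(2, X, Pow(Add(5, 3), -1), Add(4, 3)))) = Add(Add(Mul(X, w), -3), Mul(-1, Mul(2, X, Pow(8, -1), 7))) = Add(Add(-3, Mul(X, w)), Mul(-1, Mul(2, X, Rational(1, 8), 7))) = Add(Add(-3, Mul(X, w)), Mul(-1, Mul(Rational(7, 4), X))) = Add(Add(-3, Mul(X, w)), Mul(Rational(-7, 4), X)) = Add(-3, Mul(Rational(-7, 4), X), Mul(X, w)))
Add(Function('c')(-3, 6), Mul(-149, Add(215, -197))) = Add(Add(-3, Mul(Rational(-7, 4), -3), Mul(-3, 6)), Mul(-149, Add(215, -197))) = Add(Add(-3, Rational(21, 4), -18), Mul(-149, 18)) = Add(Rational(-63, 4), -2682) = Rational(-10791, 4)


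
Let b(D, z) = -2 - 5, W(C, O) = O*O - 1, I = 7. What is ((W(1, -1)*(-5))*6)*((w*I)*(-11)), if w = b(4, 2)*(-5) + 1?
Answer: 0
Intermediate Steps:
W(C, O) = -1 + O² (W(C, O) = O² - 1 = -1 + O²)
b(D, z) = -7
w = 36 (w = -7*(-5) + 1 = 35 + 1 = 36)
((W(1, -1)*(-5))*6)*((w*I)*(-11)) = (((-1 + (-1)²)*(-5))*6)*((36*7)*(-11)) = (((-1 + 1)*(-5))*6)*(252*(-11)) = ((0*(-5))*6)*(-2772) = (0*6)*(-2772) = 0*(-2772) = 0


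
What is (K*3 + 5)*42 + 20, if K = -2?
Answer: -22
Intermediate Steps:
(K*3 + 5)*42 + 20 = (-2*3 + 5)*42 + 20 = (-6 + 5)*42 + 20 = -1*42 + 20 = -42 + 20 = -22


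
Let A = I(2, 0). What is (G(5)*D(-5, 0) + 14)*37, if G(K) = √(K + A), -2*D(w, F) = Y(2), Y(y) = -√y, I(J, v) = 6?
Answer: 518 + 37*√22/2 ≈ 604.77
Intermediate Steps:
D(w, F) = √2/2 (D(w, F) = -(-1)*√2/2 = √2/2)
A = 6
G(K) = √(6 + K) (G(K) = √(K + 6) = √(6 + K))
(G(5)*D(-5, 0) + 14)*37 = (√(6 + 5)*(√2/2) + 14)*37 = (√11*(√2/2) + 14)*37 = (√22/2 + 14)*37 = (14 + √22/2)*37 = 518 + 37*√22/2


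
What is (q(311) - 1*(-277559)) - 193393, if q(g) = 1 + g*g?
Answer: 180888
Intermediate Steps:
q(g) = 1 + g²
(q(311) - 1*(-277559)) - 193393 = ((1 + 311²) - 1*(-277559)) - 193393 = ((1 + 96721) + 277559) - 193393 = (96722 + 277559) - 193393 = 374281 - 193393 = 180888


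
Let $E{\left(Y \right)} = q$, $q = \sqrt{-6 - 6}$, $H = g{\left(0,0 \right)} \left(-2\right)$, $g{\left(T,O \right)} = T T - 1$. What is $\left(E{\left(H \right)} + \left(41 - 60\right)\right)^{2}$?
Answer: $349 - 76 i \sqrt{3} \approx 349.0 - 131.64 i$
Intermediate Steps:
$g{\left(T,O \right)} = -1 + T^{2}$ ($g{\left(T,O \right)} = T^{2} - 1 = -1 + T^{2}$)
$H = 2$ ($H = \left(-1 + 0^{2}\right) \left(-2\right) = \left(-1 + 0\right) \left(-2\right) = \left(-1\right) \left(-2\right) = 2$)
$q = 2 i \sqrt{3}$ ($q = \sqrt{-12} = 2 i \sqrt{3} \approx 3.4641 i$)
$E{\left(Y \right)} = 2 i \sqrt{3}$
$\left(E{\left(H \right)} + \left(41 - 60\right)\right)^{2} = \left(2 i \sqrt{3} + \left(41 - 60\right)\right)^{2} = \left(2 i \sqrt{3} - 19\right)^{2} = \left(-19 + 2 i \sqrt{3}\right)^{2}$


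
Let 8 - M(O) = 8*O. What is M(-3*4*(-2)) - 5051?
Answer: -5235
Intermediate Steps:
M(O) = 8 - 8*O
M(-3*4*(-2)) - 5051 = (8 - 8*(-3*4)*(-2)) - 5051 = (8 - (-96)*(-2)) - 5051 = (8 - 8*24) - 5051 = (8 - 192) - 5051 = -184 - 5051 = -5235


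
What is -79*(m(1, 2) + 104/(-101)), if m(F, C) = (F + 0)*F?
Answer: 237/101 ≈ 2.3465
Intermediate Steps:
m(F, C) = F² (m(F, C) = F*F = F²)
-79*(m(1, 2) + 104/(-101)) = -79*(1² + 104/(-101)) = -79*(1 + 104*(-1/101)) = -79*(1 - 104/101) = -79*(-3/101) = 237/101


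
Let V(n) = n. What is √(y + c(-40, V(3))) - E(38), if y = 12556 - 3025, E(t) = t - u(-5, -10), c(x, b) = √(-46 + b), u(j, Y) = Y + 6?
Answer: -42 + √(9531 + I*√43) ≈ 55.627 + 0.033584*I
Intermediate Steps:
u(j, Y) = 6 + Y
E(t) = 4 + t (E(t) = t - (6 - 10) = t - 1*(-4) = t + 4 = 4 + t)
y = 9531
√(y + c(-40, V(3))) - E(38) = √(9531 + √(-46 + 3)) - (4 + 38) = √(9531 + √(-43)) - 1*42 = √(9531 + I*√43) - 42 = -42 + √(9531 + I*√43)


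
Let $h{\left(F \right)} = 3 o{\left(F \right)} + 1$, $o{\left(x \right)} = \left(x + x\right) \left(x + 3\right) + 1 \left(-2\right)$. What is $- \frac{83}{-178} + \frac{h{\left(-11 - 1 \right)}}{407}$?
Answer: $\frac{148235}{72446} \approx 2.0461$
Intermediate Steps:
$o{\left(x \right)} = -2 + 2 x \left(3 + x\right)$ ($o{\left(x \right)} = 2 x \left(3 + x\right) - 2 = -2 + 2 x \left(3 + x\right)$)
$h{\left(F \right)} = -5 + 6 F^{2} + 18 F$ ($h{\left(F \right)} = 3 \left(-2 + 2 F^{2} + 6 F\right) + 1 = \left(-6 + 6 F^{2} + 18 F\right) + 1 = -5 + 6 F^{2} + 18 F$)
$- \frac{83}{-178} + \frac{h{\left(-11 - 1 \right)}}{407} = - \frac{83}{-178} + \frac{-5 + 6 \left(-11 - 1\right)^{2} + 18 \left(-11 - 1\right)}{407} = \left(-83\right) \left(- \frac{1}{178}\right) + \left(-5 + 6 \left(-12\right)^{2} + 18 \left(-12\right)\right) \frac{1}{407} = \frac{83}{178} + \left(-5 + 6 \cdot 144 - 216\right) \frac{1}{407} = \frac{83}{178} + \left(-5 + 864 - 216\right) \frac{1}{407} = \frac{83}{178} + 643 \cdot \frac{1}{407} = \frac{83}{178} + \frac{643}{407} = \frac{148235}{72446}$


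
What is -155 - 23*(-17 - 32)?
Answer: 972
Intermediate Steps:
-155 - 23*(-17 - 32) = -155 - 23*(-49) = -155 + 1127 = 972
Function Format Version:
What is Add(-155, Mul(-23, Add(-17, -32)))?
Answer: 972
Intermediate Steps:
Add(-155, Mul(-23, Add(-17, -32))) = Add(-155, Mul(-23, -49)) = Add(-155, 1127) = 972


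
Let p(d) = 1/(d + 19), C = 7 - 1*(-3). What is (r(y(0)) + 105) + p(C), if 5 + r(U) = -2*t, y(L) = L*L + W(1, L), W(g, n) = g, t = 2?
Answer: 2785/29 ≈ 96.034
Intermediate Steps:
C = 10 (C = 7 + 3 = 10)
y(L) = 1 + L² (y(L) = L*L + 1 = L² + 1 = 1 + L²)
p(d) = 1/(19 + d)
r(U) = -9 (r(U) = -5 - 2*2 = -5 - 4 = -9)
(r(y(0)) + 105) + p(C) = (-9 + 105) + 1/(19 + 10) = 96 + 1/29 = 2785/29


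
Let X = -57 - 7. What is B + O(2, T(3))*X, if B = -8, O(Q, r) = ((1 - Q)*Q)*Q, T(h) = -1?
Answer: 248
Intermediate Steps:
O(Q, r) = Q²*(1 - Q) (O(Q, r) = (Q*(1 - Q))*Q = Q²*(1 - Q))
X = -64
B + O(2, T(3))*X = -8 + (2²*(1 - 1*2))*(-64) = -8 + (4*(1 - 2))*(-64) = -8 + (4*(-1))*(-64) = -8 - 4*(-64) = -8 + 256 = 248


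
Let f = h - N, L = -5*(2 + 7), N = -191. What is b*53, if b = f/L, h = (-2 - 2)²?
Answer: -1219/5 ≈ -243.80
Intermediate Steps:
h = 16 (h = (-4)² = 16)
L = -45 (L = -5*9 = -45)
f = 207 (f = 16 - 1*(-191) = 16 + 191 = 207)
b = -23/5 (b = 207/(-45) = 207*(-1/45) = -23/5 ≈ -4.6000)
b*53 = -23/5*53 = -1219/5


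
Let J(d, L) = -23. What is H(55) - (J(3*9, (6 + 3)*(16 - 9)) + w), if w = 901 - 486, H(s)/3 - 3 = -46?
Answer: -521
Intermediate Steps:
H(s) = -129 (H(s) = 9 + 3*(-46) = 9 - 138 = -129)
w = 415
H(55) - (J(3*9, (6 + 3)*(16 - 9)) + w) = -129 - (-23 + 415) = -129 - 1*392 = -129 - 392 = -521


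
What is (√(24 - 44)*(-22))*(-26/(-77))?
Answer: -104*I*√5/7 ≈ -33.222*I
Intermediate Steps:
(√(24 - 44)*(-22))*(-26/(-77)) = (√(-20)*(-22))*(-26*(-1/77)) = ((2*I*√5)*(-22))*(26/77) = -44*I*√5*(26/77) = -104*I*√5/7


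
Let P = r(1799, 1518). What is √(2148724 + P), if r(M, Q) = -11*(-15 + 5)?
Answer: √2148834 ≈ 1465.9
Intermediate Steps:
r(M, Q) = 110 (r(M, Q) = -11*(-10) = 110)
P = 110
√(2148724 + P) = √(2148724 + 110) = √2148834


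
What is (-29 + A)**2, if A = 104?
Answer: 5625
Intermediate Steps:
(-29 + A)**2 = (-29 + 104)**2 = 75**2 = 5625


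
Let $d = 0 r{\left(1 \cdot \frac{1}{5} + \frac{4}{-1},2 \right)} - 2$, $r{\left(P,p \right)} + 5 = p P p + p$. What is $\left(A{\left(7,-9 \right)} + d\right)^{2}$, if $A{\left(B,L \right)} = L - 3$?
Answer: $196$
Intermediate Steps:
$A{\left(B,L \right)} = -3 + L$ ($A{\left(B,L \right)} = L - 3 = -3 + L$)
$r{\left(P,p \right)} = -5 + p + P p^{2}$ ($r{\left(P,p \right)} = -5 + \left(p P p + p\right) = -5 + \left(P p p + p\right) = -5 + \left(P p^{2} + p\right) = -5 + \left(p + P p^{2}\right) = -5 + p + P p^{2}$)
$d = -2$ ($d = 0 \left(-5 + 2 + \left(1 \cdot \frac{1}{5} + \frac{4}{-1}\right) 2^{2}\right) - 2 = 0 \left(-5 + 2 + \left(1 \cdot \frac{1}{5} + 4 \left(-1\right)\right) 4\right) - 2 = 0 \left(-5 + 2 + \left(\frac{1}{5} - 4\right) 4\right) - 2 = 0 \left(-5 + 2 - \frac{76}{5}\right) - 2 = 0 \left(- \frac{91}{5}\right) - 2 = 0 - 2 = -2$)
$\left(A{\left(7,-9 \right)} + d\right)^{2} = \left(\left(-3 - 9\right) - 2\right)^{2} = \left(-12 - 2\right)^{2} = \left(-14\right)^{2} = 196$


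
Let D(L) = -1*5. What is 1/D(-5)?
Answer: -⅕ ≈ -0.20000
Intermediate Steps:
D(L) = -5
1/D(-5) = 1/(-5) = -⅕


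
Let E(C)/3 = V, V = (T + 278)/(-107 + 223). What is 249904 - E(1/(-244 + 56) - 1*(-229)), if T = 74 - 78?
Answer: 14494021/58 ≈ 2.4990e+5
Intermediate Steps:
T = -4
V = 137/58 (V = (-4 + 278)/(-107 + 223) = 274/116 = 274*(1/116) = 137/58 ≈ 2.3621)
E(C) = 411/58 (E(C) = 3*(137/58) = 411/58)
249904 - E(1/(-244 + 56) - 1*(-229)) = 249904 - 1*411/58 = 249904 - 411/58 = 14494021/58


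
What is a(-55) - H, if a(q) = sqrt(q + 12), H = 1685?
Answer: -1685 + I*sqrt(43) ≈ -1685.0 + 6.5574*I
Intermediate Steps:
a(q) = sqrt(12 + q)
a(-55) - H = sqrt(12 - 55) - 1*1685 = sqrt(-43) - 1685 = I*sqrt(43) - 1685 = -1685 + I*sqrt(43)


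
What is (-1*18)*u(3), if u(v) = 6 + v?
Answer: -162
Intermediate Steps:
(-1*18)*u(3) = (-1*18)*(6 + 3) = -18*9 = -162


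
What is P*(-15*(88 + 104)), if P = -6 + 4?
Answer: 5760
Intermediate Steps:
P = -2
P*(-15*(88 + 104)) = -(-30)*(88 + 104) = -(-30)*192 = -2*(-2880) = 5760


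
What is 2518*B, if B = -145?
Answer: -365110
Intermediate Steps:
2518*B = 2518*(-145) = -365110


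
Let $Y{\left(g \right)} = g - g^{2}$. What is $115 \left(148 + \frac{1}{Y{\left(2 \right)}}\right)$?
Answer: $\frac{33925}{2} \approx 16963.0$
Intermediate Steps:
$115 \left(148 + \frac{1}{Y{\left(2 \right)}}\right) = 115 \left(148 + \frac{1}{2 \left(1 - 2\right)}\right) = 115 \left(148 + \frac{1}{2 \left(-1\right)}\right) = 115 \left(148 + \frac{1}{-2}\right) = 115 \left(148 - \frac{1}{2}\right) = 115 \cdot \frac{295}{2} = \frac{33925}{2}$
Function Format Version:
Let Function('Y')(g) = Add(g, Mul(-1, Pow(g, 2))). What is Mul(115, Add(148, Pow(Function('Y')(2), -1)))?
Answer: Rational(33925, 2) ≈ 16963.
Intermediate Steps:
Mul(115, Add(148, Pow(Function('Y')(2), -1))) = Mul(115, Add(148, Pow(Mul(2, Add(1, Mul(-1, 2))), -1))) = Mul(115, Add(148, Pow(Mul(2, Add(1, -2)), -1))) = Mul(115, Add(148, Pow(Mul(2, -1), -1))) = Mul(115, Add(148, Pow(-2, -1))) = Mul(115, Add(148, Rational(-1, 2))) = Mul(115, Rational(295, 2)) = Rational(33925, 2)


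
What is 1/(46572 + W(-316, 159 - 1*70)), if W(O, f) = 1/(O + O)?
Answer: 632/29433503 ≈ 2.1472e-5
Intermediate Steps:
W(O, f) = 1/(2*O)
1/(46572 + W(-316, 159 - 1*70)) = 1/(46572 + (1/2)/(-316)) = 1/(46572 + (1/2)*(-1/316)) = 1/(46572 - 1/632) = 1/(29433503/632) = 632/29433503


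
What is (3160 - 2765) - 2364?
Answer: -1969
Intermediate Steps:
(3160 - 2765) - 2364 = 395 - 2364 = -1969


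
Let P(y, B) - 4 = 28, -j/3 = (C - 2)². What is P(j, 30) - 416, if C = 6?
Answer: -384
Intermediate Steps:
j = -48 (j = -3*(6 - 2)² = -3*4² = -3*16 = -48)
P(y, B) = 32 (P(y, B) = 4 + 28 = 32)
P(j, 30) - 416 = 32 - 416 = -384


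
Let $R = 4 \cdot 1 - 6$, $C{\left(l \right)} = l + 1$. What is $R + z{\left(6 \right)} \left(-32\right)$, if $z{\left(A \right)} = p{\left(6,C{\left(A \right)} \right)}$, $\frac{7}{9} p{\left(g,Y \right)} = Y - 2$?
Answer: $- \frac{1454}{7} \approx -207.71$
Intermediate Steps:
$C{\left(l \right)} = 1 + l$
$R = -2$ ($R = 4 - 6 = -2$)
$p{\left(g,Y \right)} = - \frac{18}{7} + \frac{9 Y}{7}$ ($p{\left(g,Y \right)} = \frac{9 \left(Y - 2\right)}{7} = \frac{9 \left(-2 + Y\right)}{7} = - \frac{18}{7} + \frac{9 Y}{7}$)
$z{\left(A \right)} = - \frac{9}{7} + \frac{9 A}{7}$ ($z{\left(A \right)} = - \frac{18}{7} + \frac{9 \left(1 + A\right)}{7} = - \frac{18}{7} + \left(\frac{9}{7} + \frac{9 A}{7}\right) = - \frac{9}{7} + \frac{9 A}{7}$)
$R + z{\left(6 \right)} \left(-32\right) = -2 + \left(- \frac{9}{7} + \frac{9}{7} \cdot 6\right) \left(-32\right) = -2 + \left(- \frac{9}{7} + \frac{54}{7}\right) \left(-32\right) = -2 + \frac{45}{7} \left(-32\right) = -2 - \frac{1440}{7} = - \frac{1454}{7}$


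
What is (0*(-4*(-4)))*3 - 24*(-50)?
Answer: 1200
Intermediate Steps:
(0*(-4*(-4)))*3 - 24*(-50) = (0*16)*3 + 1200 = 0*3 + 1200 = 0 + 1200 = 1200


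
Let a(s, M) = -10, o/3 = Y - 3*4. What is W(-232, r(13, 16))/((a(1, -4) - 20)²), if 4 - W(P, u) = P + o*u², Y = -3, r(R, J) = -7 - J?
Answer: 24041/900 ≈ 26.712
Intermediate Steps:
o = -45 (o = 3*(-3 - 3*4) = 3*(-3 - 12) = 3*(-15) = -45)
W(P, u) = 4 - P + 45*u² (W(P, u) = 4 - (P - 45*u²) = 4 + (-P + 45*u²) = 4 - P + 45*u²)
W(-232, r(13, 16))/((a(1, -4) - 20)²) = (4 - 1*(-232) + 45*(-7 - 1*16)²)/((-10 - 20)²) = (4 + 232 + 45*(-7 - 16)²)/((-30)²) = (4 + 232 + 45*(-23)²)/900 = (4 + 232 + 45*529)*(1/900) = (4 + 232 + 23805)*(1/900) = 24041*(1/900) = 24041/900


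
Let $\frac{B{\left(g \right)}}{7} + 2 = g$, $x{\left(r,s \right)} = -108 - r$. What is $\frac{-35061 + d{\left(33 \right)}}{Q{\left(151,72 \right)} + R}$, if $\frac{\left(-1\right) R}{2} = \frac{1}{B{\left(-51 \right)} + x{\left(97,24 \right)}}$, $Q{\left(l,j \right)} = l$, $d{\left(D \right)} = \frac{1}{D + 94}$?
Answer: $- \frac{1282390848}{5523103} \approx -232.19$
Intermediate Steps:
$B{\left(g \right)} = -14 + 7 g$
$d{\left(D \right)} = \frac{1}{94 + D}$
$R = \frac{1}{288}$ ($R = - \frac{2}{\left(-14 + 7 \left(-51\right)\right) - 205} = - \frac{2}{\left(-14 - 357\right) - 205} = - \frac{2}{-371 - 205} = - \frac{2}{-576} = \left(-2\right) \left(- \frac{1}{576}\right) = \frac{1}{288} \approx 0.0034722$)
$\frac{-35061 + d{\left(33 \right)}}{Q{\left(151,72 \right)} + R} = \frac{-35061 + \frac{1}{94 + 33}}{151 + \frac{1}{288}} = \frac{-35061 + \frac{1}{127}}{\frac{43489}{288}} = \left(-35061 + \frac{1}{127}\right) \frac{288}{43489} = \left(- \frac{4452746}{127}\right) \frac{288}{43489} = - \frac{1282390848}{5523103}$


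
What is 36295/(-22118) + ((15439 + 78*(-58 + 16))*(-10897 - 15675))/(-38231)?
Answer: 7147044635703/845593258 ≈ 8452.1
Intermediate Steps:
36295/(-22118) + ((15439 + 78*(-58 + 16))*(-10897 - 15675))/(-38231) = 36295*(-1/22118) + ((15439 + 78*(-42))*(-26572))*(-1/38231) = -36295/22118 + ((15439 - 3276)*(-26572))*(-1/38231) = -36295/22118 + (12163*(-26572))*(-1/38231) = -36295/22118 - 323195236*(-1/38231) = -36295/22118 + 323195236/38231 = 7147044635703/845593258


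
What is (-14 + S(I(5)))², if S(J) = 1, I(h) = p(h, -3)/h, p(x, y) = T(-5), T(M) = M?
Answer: 169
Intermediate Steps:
p(x, y) = -5
I(h) = -5/h
(-14 + S(I(5)))² = (-14 + 1)² = (-13)² = 169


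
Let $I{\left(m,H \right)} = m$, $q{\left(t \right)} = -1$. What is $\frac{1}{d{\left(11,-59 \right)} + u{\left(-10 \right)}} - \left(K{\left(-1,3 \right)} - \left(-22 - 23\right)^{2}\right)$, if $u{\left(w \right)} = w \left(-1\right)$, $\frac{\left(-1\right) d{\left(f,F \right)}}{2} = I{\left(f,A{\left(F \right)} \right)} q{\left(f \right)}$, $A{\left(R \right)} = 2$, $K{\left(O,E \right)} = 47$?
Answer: $\frac{63297}{32} \approx 1978.0$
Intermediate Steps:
$d{\left(f,F \right)} = 2 f$ ($d{\left(f,F \right)} = - 2 f \left(-1\right) = - 2 \left(- f\right) = 2 f$)
$u{\left(w \right)} = - w$
$\frac{1}{d{\left(11,-59 \right)} + u{\left(-10 \right)}} - \left(K{\left(-1,3 \right)} - \left(-22 - 23\right)^{2}\right) = \frac{1}{2 \cdot 11 - -10} - \left(47 - \left(-22 - 23\right)^{2}\right) = \frac{1}{22 + 10} - \left(47 - \left(-45\right)^{2}\right) = \frac{1}{32} - \left(47 - 2025\right) = \frac{1}{32} - -1978 = \frac{1}{32} + 1978 = \frac{63297}{32}$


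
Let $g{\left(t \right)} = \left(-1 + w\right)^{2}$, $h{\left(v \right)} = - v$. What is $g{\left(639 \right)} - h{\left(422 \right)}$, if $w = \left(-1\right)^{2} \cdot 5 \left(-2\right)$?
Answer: $543$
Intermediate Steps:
$w = -10$ ($w = 1 \cdot 5 \left(-2\right) = 5 \left(-2\right) = -10$)
$g{\left(t \right)} = 121$ ($g{\left(t \right)} = \left(-1 - 10\right)^{2} = \left(-11\right)^{2} = 121$)
$g{\left(639 \right)} - h{\left(422 \right)} = 121 - \left(-1\right) 422 = 121 - -422 = 121 + 422 = 543$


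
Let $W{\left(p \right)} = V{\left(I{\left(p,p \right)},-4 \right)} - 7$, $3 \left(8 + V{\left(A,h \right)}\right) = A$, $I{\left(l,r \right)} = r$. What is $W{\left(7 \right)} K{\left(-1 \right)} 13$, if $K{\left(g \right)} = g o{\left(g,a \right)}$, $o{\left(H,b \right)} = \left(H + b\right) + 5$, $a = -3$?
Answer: $\frac{494}{3} \approx 164.67$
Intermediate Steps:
$V{\left(A,h \right)} = -8 + \frac{A}{3}$
$o{\left(H,b \right)} = 5 + H + b$
$W{\left(p \right)} = -15 + \frac{p}{3}$ ($W{\left(p \right)} = \left(-8 + \frac{p}{3}\right) - 7 = -15 + \frac{p}{3}$)
$K{\left(g \right)} = g \left(2 + g\right)$ ($K{\left(g \right)} = g \left(5 + g - 3\right) = g \left(2 + g\right)$)
$W{\left(7 \right)} K{\left(-1 \right)} 13 = \left(-15 + \frac{1}{3} \cdot 7\right) \left(- (2 - 1)\right) 13 = \left(-15 + \frac{7}{3}\right) \left(\left(-1\right) 1\right) 13 = \left(- \frac{38}{3}\right) \left(-1\right) 13 = \frac{38}{3} \cdot 13 = \frac{494}{3}$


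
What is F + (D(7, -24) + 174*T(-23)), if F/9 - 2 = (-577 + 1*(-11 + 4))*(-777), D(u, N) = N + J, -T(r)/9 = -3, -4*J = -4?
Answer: 4088605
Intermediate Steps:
J = 1 (J = -¼*(-4) = 1)
T(r) = 27 (T(r) = -9*(-3) = 27)
D(u, N) = 1 + N (D(u, N) = N + 1 = 1 + N)
F = 4083930 (F = 18 + 9*((-577 + 1*(-11 + 4))*(-777)) = 18 + 9*((-577 + 1*(-7))*(-777)) = 18 + 9*((-577 - 7)*(-777)) = 18 + 9*(-584*(-777)) = 18 + 9*453768 = 18 + 4083912 = 4083930)
F + (D(7, -24) + 174*T(-23)) = 4083930 + ((1 - 24) + 174*27) = 4083930 + (-23 + 4698) = 4083930 + 4675 = 4088605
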